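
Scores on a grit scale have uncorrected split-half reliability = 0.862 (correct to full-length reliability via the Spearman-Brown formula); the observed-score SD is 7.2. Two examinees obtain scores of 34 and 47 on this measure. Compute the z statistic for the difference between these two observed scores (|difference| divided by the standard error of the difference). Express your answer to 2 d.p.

4.69

Spearman-Brown: r = 2(0.862) / (1 + 0.862) = 1.724 / 1.862 ≈ 0.926
SEM = 7.200 * √(1 − 0.926) = 7.200 * √0.074 ≈ 7.200 * 0.272 ≈ 1.960
SE_diff = SEM * √2 ≈ 1.960 * 1.414 ≈ 2.772
z = |34 − 47| / 2.772 = 13 / 2.772 ≈ 4.690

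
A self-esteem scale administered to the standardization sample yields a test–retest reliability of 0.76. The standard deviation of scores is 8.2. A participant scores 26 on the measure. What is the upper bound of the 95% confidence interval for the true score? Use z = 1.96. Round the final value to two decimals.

SEM = 8.2000×√(1 − 0.7600) ≈ 4.0172
Half-width = 1.96×4.0172 ≈ 7.8736
Upper limit = 26 + 7.8736 ≈ 33.8736

33.87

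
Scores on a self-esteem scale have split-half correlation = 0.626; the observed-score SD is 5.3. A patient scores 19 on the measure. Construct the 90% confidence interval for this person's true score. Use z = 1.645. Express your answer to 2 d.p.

Spearman-Brown: r = 2(0.626) / (1 + 0.626) = 1.252 / 1.626 ≈ 0.770
The standard error of measurement is 5.300×√(1 − 0.770) ≈ 5.300×0.480 ≈ 2.542.
1.645 × SEM ≈ 4.181
90% CI: 19 ± 4.181 = [14.819, 23.181]

[14.82, 23.18]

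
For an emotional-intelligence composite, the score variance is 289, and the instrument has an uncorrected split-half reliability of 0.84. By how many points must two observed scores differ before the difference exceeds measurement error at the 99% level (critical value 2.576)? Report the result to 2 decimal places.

18.26

σ = 289^(1/2) = 17.000
r_full = 2·0.84 / (1 + 0.84) ≈ 0.913
SEM = 17.000 · √(1 − 0.913) = 17.000 · √0.087 ≈ 17.000 · 0.295 ≈ 5.013
SE_diff = √2 · SEM ≈ 7.089
Smallest detectable difference = 2.576·7.089 ≈ 18.263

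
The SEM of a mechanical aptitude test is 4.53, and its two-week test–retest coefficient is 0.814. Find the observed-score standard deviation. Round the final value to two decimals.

10.50

SD = 4.53 / √(1 − 0.814) ≃ 10.5037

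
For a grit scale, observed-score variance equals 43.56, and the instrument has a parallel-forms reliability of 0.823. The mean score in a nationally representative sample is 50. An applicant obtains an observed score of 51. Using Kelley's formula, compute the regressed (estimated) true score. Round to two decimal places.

Estimated true score = 0.8230×51 + (1 − 0.8230)×50 ≈ 50.8230

50.82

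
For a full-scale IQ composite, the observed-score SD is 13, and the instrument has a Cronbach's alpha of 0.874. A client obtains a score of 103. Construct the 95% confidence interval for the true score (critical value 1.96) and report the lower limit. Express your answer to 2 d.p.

93.96

The standard error of measurement is 13.0000·√(1 − 0.8740) ≈ 13.0000·0.3550 ≈ 4.6145.
1.96 · SEM ≈ 9.0445
Lower bound: 103 − 9.0445 = 93.9555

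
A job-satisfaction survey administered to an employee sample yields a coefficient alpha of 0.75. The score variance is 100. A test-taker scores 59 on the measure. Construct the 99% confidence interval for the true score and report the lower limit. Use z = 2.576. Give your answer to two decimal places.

46.12

SD = √100 = 10.0000
The standard error of measurement is 10.0000*√(1 − 0.7500) ≈ 10.0000*0.5000 ≈ 5.0000.
Half-width = 2.576*5.0000 ≈ 12.8800
Lower bound: 59 − 12.8800 = 46.1200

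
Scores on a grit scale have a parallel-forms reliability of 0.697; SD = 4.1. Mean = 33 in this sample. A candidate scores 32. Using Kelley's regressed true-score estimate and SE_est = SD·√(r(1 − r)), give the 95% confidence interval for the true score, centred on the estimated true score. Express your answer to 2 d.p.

T̂ = 0.69700(32) + 0.30300(33) ≈ 32.30300
SE_est = 4.10000·√[r(1 − r)] ≈ 1.88418
95% CI: 32.30300 ± 3.69299 ≈ (28.61001, 35.99599)

[28.61, 36.00]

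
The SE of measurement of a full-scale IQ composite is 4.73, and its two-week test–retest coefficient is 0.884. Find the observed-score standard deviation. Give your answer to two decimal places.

SD = 4.73 / √(1 − 0.884) ≈ 13.888

13.89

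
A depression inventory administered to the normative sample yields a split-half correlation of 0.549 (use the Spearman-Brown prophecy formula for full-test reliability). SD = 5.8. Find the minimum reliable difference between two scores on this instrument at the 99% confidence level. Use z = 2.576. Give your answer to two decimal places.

Spearman-Brown: r = 2(0.549) / (1 + 0.549) = 1.098 / 1.549 ≈ 0.709
The standard error of measurement is 5.800·√(1 − 0.709) ≈ 5.800·0.540 ≈ 3.130.
Standard error of the difference = 3.130·√2 ≈ 4.426
Smallest detectable difference = 2.576·4.426 ≈ 11.401

11.40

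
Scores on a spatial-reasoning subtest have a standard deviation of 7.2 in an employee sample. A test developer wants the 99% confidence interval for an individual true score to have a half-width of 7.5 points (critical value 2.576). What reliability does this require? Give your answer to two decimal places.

Required SEM = 7.5 / 2.576 ≃ 2.91149
r = 1 − (SEM / SD)² = 1 − (2.91149 / 7.2)² ≃ 1 − 0.16352 ≃ 0.83648

0.84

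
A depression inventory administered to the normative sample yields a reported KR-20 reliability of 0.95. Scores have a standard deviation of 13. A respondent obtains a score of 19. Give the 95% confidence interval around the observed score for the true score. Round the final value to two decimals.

SEM = 13.0000 · √(1 − 0.9500) = 13.0000 · √0.0500 ≈ 13.0000 · 0.2236 ≈ 2.9069
Half-width = 1.96·2.9069 ≈ 5.6975
95% CI: 19 ± 5.6975 = [13.3025, 24.6975]

[13.30, 24.70]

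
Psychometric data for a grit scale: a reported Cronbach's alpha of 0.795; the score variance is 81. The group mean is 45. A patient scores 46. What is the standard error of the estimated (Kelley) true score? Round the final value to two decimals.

SD = √81 = 9.0000
SE_est = SD × √(r(1 − r)) = 9.0000 × √0.1630 ≈ 9.0000 × 0.4037 ≈ 3.6333

3.63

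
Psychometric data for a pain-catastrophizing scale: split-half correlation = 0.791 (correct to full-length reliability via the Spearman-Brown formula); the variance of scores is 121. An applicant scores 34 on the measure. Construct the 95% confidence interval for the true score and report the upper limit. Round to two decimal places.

SD = √121 ≈ 11.0000
r_full = 2·0.791 / (1 + 0.791) ≈ 0.8833
SEM = 11.0000 * √(1 − 0.8833) = 11.0000 * √0.1167 ≈ 11.0000 * 0.3416 ≈ 3.7577
Half-width = 1.96*3.7577 ≈ 7.3650
Upper limit = 34 + 7.3650 ≈ 41.3650

41.37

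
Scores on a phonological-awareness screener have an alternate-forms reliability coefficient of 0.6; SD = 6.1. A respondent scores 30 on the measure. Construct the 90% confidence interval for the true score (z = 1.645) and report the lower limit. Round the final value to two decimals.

SEM = 6.10000×√(1 − 0.60000) ≈ 3.85798
Half-width = 1.645×3.85798 ≈ 6.34638
Lower bound: 30 − 6.34638 = 23.65362

23.65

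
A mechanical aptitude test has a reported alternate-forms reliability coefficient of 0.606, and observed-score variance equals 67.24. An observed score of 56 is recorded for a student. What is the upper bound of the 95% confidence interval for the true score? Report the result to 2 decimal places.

66.09

SD = √67.24 = 8.2000
SEM = 8.2000*√(1 − 0.6060) ≈ 5.1471
Half-width = 1.96*5.1471 ≈ 10.0883
Upper limit = 56 + 10.0883 ≈ 66.0883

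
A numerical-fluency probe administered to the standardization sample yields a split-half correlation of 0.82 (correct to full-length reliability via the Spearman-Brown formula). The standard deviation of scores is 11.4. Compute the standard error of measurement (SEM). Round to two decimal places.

r_full = 2·0.82 / (1 + 0.82) ≃ 0.901
SEM = 11.400 * √(1 − 0.901) = 11.400 * √0.099 ≃ 11.400 * 0.314 ≃ 3.585

3.59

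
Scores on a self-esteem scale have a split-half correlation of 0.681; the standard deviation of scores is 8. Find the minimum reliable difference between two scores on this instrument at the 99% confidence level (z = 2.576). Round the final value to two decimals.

Spearman-Brown: r = 2(0.681) / (1 + 0.681) = 1.362 / 1.681 ≃ 0.810
SEM = 8.000 · √(1 − 0.810) = 8.000 · √0.190 ≃ 8.000 · 0.436 ≃ 3.485
SE_diff = √2 · SEM ≃ 4.929
Minimum reliable difference = 2.576 · SE_diff ≃ 2.576 · 4.929 ≃ 12.696

12.70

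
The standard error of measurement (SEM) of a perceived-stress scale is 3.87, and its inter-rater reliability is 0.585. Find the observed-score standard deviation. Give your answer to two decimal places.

σ = SEM·(1 − r)^(−1/2) ≈ 3.87·1.5523 ≈ 6.0074

6.01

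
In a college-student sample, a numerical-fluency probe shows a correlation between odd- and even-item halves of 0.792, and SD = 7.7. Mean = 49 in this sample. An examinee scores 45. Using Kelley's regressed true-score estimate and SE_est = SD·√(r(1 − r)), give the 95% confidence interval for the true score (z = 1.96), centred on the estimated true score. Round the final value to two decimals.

r_full = 2·0.792 / (1 + 0.792) ≈ 0.884
Estimated true score = 0.884*45 + (1 − 0.884)*49 ≈ 45.464
SE_est = 7.700*√(0.884*0.116) ≈ 2.466
95% CI: 45.464 ± 4.834 ≈ (40.630, 50.298)

[40.63, 50.30]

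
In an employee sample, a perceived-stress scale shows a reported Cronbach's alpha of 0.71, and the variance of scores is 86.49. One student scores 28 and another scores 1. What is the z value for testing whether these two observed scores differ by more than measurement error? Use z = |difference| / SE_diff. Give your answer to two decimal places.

σ = 86.49^(1/2) = 9.300
SEM = 9.300·√(1 − 0.710) ≈ 5.008
SE_diff = √2 · SEM ≈ 7.083
z = 27 / 7.083 ≈ 3.812

3.81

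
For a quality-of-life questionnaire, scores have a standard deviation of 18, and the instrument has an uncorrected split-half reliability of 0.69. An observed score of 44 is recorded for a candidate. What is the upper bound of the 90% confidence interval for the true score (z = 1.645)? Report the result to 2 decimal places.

56.68

Spearman-Brown: r = 2(0.69) / (1 + 0.69) = 1.3800 / 1.6900 ≃ 0.8166
The standard error of measurement is 18.0000×√(1 − 0.8166) ≃ 18.0000×0.4283 ≃ 7.7092.
Margin = 1.645 × 7.7092 ≃ 12.6817
Upper bound: 44 + 12.6817 = 56.6817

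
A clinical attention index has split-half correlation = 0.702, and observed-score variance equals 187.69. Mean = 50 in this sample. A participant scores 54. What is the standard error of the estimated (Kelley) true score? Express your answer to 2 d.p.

5.21

SD = √187.69 ≈ 13.7000
r_full = 2·0.702 / (1 + 0.702) ≈ 0.8249
SE_est = 13.7000·√[r(1 − r)] ≈ 5.2066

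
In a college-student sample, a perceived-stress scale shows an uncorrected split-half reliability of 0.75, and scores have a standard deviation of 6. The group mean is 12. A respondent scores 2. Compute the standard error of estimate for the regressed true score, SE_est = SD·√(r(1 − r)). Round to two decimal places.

Full-length reliability (Spearman-Brown) = 2(0.75)/(1+0.75) ≃ 0.8571
SE_est = SD × √(r(1 − r)) = 6.0000 × √0.1224 ≃ 6.0000 × 0.3499 ≃ 2.0996

2.10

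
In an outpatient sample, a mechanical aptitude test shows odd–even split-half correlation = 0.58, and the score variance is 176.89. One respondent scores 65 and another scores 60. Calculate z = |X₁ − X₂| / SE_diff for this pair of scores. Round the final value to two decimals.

0.52

SD = √176.89 = 13.300
Full-length reliability (Spearman-Brown) = 2(0.58)/(1+0.58) ≈ 0.734
SEM = 13.300 · √(1 − 0.734) = 13.300 · √0.266 ≈ 13.300 · 0.516 ≈ 6.857
Standard error of the difference = 6.857·√2 ≈ 9.698
z = 5 / 9.698 ≈ 0.516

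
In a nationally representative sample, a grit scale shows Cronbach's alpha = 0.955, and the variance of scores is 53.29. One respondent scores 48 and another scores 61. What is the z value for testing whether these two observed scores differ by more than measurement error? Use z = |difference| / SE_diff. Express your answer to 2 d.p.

5.94

SD = √53.29 ≈ 7.30000
SEM = 7.30000×√(1 − 0.95500) ≈ 1.54856
SE_diff = SEM × √2 ≈ 1.54856 × 1.41421 ≈ 2.19000
z = |48 − 61| / 2.19000 = 13 / 2.19000 ≈ 5.93607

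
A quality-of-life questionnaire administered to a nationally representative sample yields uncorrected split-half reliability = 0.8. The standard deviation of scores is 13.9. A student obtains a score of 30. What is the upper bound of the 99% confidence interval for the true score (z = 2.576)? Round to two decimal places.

41.94

Spearman-Brown: r = 2(0.8) / (1 + 0.8) = 1.600 / 1.800 ≃ 0.889
SEM = 13.900·√(1 − 0.889) ≃ 4.633
Margin = 2.576 · 4.633 ≃ 11.935
Upper bound: 30 + 11.935 = 41.935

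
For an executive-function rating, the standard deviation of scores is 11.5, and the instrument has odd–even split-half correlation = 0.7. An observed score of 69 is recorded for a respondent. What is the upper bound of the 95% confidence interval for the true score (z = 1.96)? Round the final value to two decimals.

Full-length reliability (Spearman-Brown) = 2(0.7)/(1+0.7) ≃ 0.824
SEM = 11.500*√(1 − 0.824) ≃ 4.831
Margin = 1.96 * 4.831 ≃ 9.469
Upper limit = 69 + 9.469 ≃ 78.469

78.47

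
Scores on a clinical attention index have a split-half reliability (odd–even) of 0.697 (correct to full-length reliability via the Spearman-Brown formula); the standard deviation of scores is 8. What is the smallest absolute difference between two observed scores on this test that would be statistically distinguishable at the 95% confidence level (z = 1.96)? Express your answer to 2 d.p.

9.37

Full-length reliability (Spearman-Brown) = 2(0.697)/(1+0.697) ≈ 0.8214
SEM = 8.0000*√(1 − 0.8214) ≈ 3.3804
SE_diff = SEM * √2 ≈ 3.3804 * 1.4142 ≈ 4.7806
Smallest detectable difference = 1.96*4.7806 ≈ 9.3700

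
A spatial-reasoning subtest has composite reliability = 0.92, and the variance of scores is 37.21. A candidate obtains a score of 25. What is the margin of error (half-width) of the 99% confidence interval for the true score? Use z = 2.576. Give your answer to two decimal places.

4.44

SD = √37.21 ≃ 6.1000
The standard error of measurement is 6.1000*√(1 − 0.9200) ≃ 6.1000*0.2828 ≃ 1.7253.
2.576 * SEM ≃ 4.4445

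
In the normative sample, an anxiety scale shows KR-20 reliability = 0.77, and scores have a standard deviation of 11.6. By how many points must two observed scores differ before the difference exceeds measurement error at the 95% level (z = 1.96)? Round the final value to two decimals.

SEM = 11.6000*√(1 − 0.7700) ≈ 5.5632
SE_diff = √2 * SEM ≈ 7.8675
Minimum reliable difference = 1.96 * SE_diff ≈ 1.96 * 7.8675 ≈ 15.4203

15.42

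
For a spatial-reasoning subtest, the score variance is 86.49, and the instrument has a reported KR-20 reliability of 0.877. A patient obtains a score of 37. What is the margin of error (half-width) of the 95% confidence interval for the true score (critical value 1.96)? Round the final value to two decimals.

SD = √86.49 = 9.300
SEM = 9.300*√(1 − 0.877) ≈ 3.262
1.96 * SEM ≈ 6.393

6.39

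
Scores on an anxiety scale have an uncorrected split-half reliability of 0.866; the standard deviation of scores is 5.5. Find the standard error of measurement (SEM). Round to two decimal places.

1.47

Full-length reliability (Spearman-Brown) = 2(0.866)/(1+0.866) ≈ 0.928
SEM = 5.500*√(1 − 0.928) ≈ 1.474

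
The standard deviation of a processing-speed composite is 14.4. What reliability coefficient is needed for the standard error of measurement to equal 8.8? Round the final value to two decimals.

Required reliability = 1 − (SEM/SD)² = 1 − 0.3735 ≈ 0.6265

0.63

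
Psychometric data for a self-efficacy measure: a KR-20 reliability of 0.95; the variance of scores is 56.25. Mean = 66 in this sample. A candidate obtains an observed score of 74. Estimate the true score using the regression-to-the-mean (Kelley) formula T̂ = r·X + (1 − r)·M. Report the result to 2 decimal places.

73.60

T̂ = 0.950(74) + 0.050(66) ≃ 73.600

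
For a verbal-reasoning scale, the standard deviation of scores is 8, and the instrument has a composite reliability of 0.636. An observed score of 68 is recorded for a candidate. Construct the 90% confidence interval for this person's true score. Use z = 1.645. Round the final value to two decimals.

[60.06, 75.94]

The standard error of measurement is 8.000*√(1 − 0.636) ≈ 8.000*0.603 ≈ 4.827.
Margin = 1.645 * 4.827 ≈ 7.940
CI = 68 ± 7.940 → [60.060, 75.940]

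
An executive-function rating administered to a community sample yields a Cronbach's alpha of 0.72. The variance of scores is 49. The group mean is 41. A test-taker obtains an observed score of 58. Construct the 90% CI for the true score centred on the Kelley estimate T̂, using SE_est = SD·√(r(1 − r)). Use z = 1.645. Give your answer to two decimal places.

[48.07, 58.41]

σ = 49^(1/2) = 7.000
T̂ = r·X + (1 − r)·M = 0.720*58 + 0.280*41 = 41.760 + 11.480 ≈ 53.240
SE_est = SD * √(r(1 − r)) = 7.000 * √0.202 ≈ 7.000 * 0.449 ≈ 3.143
CI = 53.240 ± 1.645 * 3.143 → [48.070, 58.410]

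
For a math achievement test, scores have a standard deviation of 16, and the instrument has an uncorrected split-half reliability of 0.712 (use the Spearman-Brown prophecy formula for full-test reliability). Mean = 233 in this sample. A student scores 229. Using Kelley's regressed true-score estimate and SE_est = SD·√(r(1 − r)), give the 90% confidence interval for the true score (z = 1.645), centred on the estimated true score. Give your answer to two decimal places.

[219.83, 239.52]

Spearman-Brown: r = 2(0.712) / (1 + 0.712) = 1.4240 / 1.7120 ≈ 0.8318
T̂ = 0.8318(229) + 0.1682(233) ≈ 229.6729
SE_est = SD * √(r(1 − r)) = 16.0000 * √0.1399 ≈ 16.0000 * 0.3741 ≈ 5.9850
90% CI: 229.6729 ± 9.8454 ≈ (219.8275, 239.5183)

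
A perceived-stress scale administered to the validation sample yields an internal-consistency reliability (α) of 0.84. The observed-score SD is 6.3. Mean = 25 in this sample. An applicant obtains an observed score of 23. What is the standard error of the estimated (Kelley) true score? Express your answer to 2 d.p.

SE_est = SD · √(r(1 − r)) = 6.300 · √0.134 ≈ 6.300 · 0.367 ≈ 2.310

2.31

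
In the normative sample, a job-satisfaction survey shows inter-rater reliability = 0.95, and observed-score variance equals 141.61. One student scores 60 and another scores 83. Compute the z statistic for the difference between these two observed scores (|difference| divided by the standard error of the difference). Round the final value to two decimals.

6.11

σ = 141.61^(1/2) = 11.900
SEM = 11.900 * √(1 − 0.950) = 11.900 * √0.050 ≃ 11.900 * 0.224 ≃ 2.661
Standard error of the difference = 2.661·√2 ≃ 3.763
z = |60 − 83| / 3.763 = 23 / 3.763 ≃ 6.112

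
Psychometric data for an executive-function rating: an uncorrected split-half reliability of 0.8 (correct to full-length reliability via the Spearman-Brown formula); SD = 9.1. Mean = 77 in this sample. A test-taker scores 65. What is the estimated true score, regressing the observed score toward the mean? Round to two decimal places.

Spearman-Brown: r = 2(0.8) / (1 + 0.8) = 1.6000 / 1.8000 ≈ 0.8889
Estimated true score = 0.8889*65 + (1 − 0.8889)*77 ≈ 66.3333

66.33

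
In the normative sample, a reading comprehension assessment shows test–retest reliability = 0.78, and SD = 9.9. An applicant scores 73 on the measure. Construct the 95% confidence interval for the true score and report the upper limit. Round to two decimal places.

The standard error of measurement is 9.900·√(1 − 0.780) ≈ 9.900·0.469 ≈ 4.644.
Half-width = 1.96·4.644 ≈ 9.101
Upper limit = 73 + 9.101 ≈ 82.101

82.10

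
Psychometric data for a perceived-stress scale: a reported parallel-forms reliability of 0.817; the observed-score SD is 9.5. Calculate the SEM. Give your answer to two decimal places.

4.06

The standard error of measurement is 9.5000*√(1 − 0.8170) ≃ 9.5000*0.4278 ≃ 4.0640.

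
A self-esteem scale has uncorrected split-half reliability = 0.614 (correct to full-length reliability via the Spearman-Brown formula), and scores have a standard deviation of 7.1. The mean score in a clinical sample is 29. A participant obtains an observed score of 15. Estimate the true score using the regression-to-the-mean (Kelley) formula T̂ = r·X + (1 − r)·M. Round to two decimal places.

r_full = 2·0.614 / (1 + 0.614) ≈ 0.7608
Estimated true score = 0.7608*15 + (1 − 0.7608)*29 ≈ 18.3482

18.35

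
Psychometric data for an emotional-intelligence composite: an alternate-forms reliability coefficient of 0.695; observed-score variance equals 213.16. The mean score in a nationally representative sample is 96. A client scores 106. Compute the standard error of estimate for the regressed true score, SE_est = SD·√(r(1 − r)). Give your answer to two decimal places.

6.72

σ = 213.16^(1/2) = 14.600
SE_est = 14.600*√(0.695*0.305) ≈ 6.722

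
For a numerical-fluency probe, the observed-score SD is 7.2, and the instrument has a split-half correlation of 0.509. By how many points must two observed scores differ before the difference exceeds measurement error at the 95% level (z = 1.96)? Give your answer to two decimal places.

11.38

Spearman-Brown: r = 2(0.509) / (1 + 0.509) = 1.0180 / 1.5090 ≈ 0.6746
SEM = 7.2000 * √(1 − 0.6746) = 7.2000 * √0.3254 ≈ 7.2000 * 0.5704 ≈ 4.1070
SE_diff = SEM * √2 ≈ 4.1070 * 1.4142 ≈ 5.8082
Smallest detectable difference = 1.96*5.8082 ≈ 11.3841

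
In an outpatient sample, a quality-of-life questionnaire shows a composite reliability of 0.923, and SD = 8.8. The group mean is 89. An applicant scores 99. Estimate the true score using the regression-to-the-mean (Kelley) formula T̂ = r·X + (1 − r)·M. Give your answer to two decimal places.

Estimated true score = 0.92300·99 + (1 − 0.92300)·89 ≈ 98.23000

98.23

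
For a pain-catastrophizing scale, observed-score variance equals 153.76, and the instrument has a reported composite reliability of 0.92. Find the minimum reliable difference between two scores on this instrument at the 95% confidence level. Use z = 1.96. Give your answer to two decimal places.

SD = √153.76 ≈ 12.40000
The standard error of measurement is 12.40000×√(1 − 0.92000) ≈ 12.40000×0.28284 ≈ 3.50725.
SE_diff = SEM × √2 ≈ 3.50725 × 1.41421 ≈ 4.96000
Smallest detectable difference = 1.96×4.96000 ≈ 9.72160

9.72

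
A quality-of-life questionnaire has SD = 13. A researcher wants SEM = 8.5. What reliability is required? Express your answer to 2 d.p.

Required reliability = 1 − (SEM/SD)² = 1 − 0.42751 ≈ 0.57249

0.57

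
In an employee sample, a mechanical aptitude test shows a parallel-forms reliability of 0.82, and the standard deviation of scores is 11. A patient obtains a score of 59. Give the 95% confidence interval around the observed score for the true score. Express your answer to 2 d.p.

SEM = 11.000 * √(1 − 0.820) = 11.000 * √0.180 ≈ 11.000 * 0.424 ≈ 4.667
Half-width = 1.96*4.667 ≈ 9.147
CI = 59 ± 9.147 → [49.853, 68.147]

[49.85, 68.15]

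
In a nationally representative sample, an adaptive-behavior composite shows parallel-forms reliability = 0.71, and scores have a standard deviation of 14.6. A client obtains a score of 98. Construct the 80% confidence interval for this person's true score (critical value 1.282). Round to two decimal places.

SEM = 14.60000 × √(1 − 0.71000) = 14.60000 × √0.29000 ≈ 14.60000 × 0.53852 ≈ 7.86234
Half-width = 1.282×7.86234 ≈ 10.07952
Interval: (87.92048, 108.07952)

[87.92, 108.08]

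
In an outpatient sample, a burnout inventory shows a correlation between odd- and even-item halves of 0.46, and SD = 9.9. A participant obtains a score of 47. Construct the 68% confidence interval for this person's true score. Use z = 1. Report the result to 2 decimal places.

Full-length reliability (Spearman-Brown) = 2(0.46)/(1+0.46) ≈ 0.6301
SEM = 9.9000×√(1 − 0.6301) ≈ 6.0208
Half-width = 1×6.0208 ≈ 6.0208
68% CI: 47 ± 6.0208 = [40.9792, 53.0208]

[40.98, 53.02]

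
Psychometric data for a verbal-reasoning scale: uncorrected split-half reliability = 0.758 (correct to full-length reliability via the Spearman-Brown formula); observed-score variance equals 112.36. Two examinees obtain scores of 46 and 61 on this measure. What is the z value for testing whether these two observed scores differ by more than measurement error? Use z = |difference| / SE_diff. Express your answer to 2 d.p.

2.70

SD = √112.36 ≈ 10.6000
r_full = 2·0.758 / (1 + 0.758) ≈ 0.8623
The standard error of measurement is 10.6000·√(1 − 0.8623) ≈ 10.6000·0.3710 ≈ 3.9328.
SE_diff = SEM · √2 ≈ 3.9328 · 1.4142 ≈ 5.5618
z = 15 / 5.5618 ≈ 2.6969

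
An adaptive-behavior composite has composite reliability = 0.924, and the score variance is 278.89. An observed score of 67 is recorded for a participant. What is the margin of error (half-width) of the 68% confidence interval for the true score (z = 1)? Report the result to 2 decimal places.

SD = √278.89 = 16.700
SEM = 16.700 · √(1 − 0.924) = 16.700 · √0.076 ≈ 16.700 · 0.276 ≈ 4.604
Half-width = 1·4.604 ≈ 4.604

4.60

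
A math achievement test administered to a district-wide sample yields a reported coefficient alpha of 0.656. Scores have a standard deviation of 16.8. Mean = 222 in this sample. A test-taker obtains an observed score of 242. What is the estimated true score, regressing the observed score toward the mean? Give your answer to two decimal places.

235.12

T̂ = r·X + (1 − r)·M = 0.656·242 + 0.344·222 = 158.752 + 76.368 ≈ 235.120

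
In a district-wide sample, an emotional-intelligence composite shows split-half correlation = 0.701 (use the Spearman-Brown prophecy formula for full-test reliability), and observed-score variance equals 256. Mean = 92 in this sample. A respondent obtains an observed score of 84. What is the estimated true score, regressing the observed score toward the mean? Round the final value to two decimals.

Spearman-Brown: r = 2(0.701) / (1 + 0.701) = 1.4020 / 1.7010 ≃ 0.8242
T̂ = r·X + (1 − r)·M = 0.8242×84 + 0.1758×92 ≃ 69.2346 + 16.1717 ≃ 85.4062

85.41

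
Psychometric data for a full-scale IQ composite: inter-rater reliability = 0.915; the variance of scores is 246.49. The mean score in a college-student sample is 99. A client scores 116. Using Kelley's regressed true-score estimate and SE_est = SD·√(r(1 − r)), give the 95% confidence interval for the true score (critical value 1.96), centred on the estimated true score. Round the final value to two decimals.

[105.97, 123.14]

SD = √246.49 = 15.700
Estimated true score = 0.915·116 + (1 − 0.915)·99 ≈ 114.555
SE_est = SD · √(r(1 − r)) = 15.700 · √0.078 ≈ 15.700 · 0.279 ≈ 4.378
CI = 114.555 ± 1.96 · 4.378 → [105.973, 123.137]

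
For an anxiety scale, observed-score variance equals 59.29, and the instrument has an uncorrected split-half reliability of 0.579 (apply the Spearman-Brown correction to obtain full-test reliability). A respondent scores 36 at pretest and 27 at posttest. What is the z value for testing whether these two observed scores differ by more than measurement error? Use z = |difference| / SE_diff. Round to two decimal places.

σ = 59.29^(1/2) = 7.7000
r_full = 2·0.579 / (1 + 0.579) ≃ 0.7334
SEM = 7.7000 · √(1 − 0.7334) = 7.7000 · √0.2666 ≃ 7.7000 · 0.5164 ≃ 3.9759
SE_diff = SEM · √2 ≃ 3.9759 · 1.4142 ≃ 5.6228
z = 9 / 5.6228 ≃ 1.6006

1.60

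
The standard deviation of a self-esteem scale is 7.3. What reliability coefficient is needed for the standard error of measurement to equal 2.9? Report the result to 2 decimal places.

r = 1 − (2.900/7.3)² ≈ 1 − 0.158 ≈ 0.842

0.84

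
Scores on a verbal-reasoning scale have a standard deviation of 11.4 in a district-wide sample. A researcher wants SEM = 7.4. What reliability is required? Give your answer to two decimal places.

0.58

r = 1 − (SEM / SD)² = 1 − (7.4000 / 11.4)² ≈ 1 − 0.4214 ≈ 0.5786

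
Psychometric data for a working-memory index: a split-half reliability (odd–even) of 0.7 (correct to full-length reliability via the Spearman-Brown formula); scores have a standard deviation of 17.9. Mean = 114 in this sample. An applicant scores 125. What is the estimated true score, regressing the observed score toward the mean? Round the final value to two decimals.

Full-length reliability (Spearman-Brown) = 2(0.7)/(1+0.7) ≈ 0.82353
Estimated true score = 0.82353·125 + (1 − 0.82353)·114 ≈ 123.05882

123.06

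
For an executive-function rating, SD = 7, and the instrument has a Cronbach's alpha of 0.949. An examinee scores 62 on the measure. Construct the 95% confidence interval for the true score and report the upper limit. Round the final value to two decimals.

65.10

SEM = 7.000 × √(1 − 0.949) = 7.000 × √0.051 ≈ 7.000 × 0.226 ≈ 1.581
1.96 × SEM ≈ 3.098
Upper bound: 62 + 3.098 = 65.098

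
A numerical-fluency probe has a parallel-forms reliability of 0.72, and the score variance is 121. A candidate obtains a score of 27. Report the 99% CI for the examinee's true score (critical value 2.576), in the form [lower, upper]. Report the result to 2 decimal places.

SD = √121 ≈ 11.000
SEM = 11.000·√(1 − 0.720) ≈ 5.821
2.576 · SEM ≈ 14.994
CI = 27 ± 14.994 → [12.006, 41.994]

[12.01, 41.99]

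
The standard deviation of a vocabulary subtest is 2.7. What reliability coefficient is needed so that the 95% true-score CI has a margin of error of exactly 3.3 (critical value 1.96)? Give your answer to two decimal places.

SEM needed = half-width / z = 3.3/1.96 ≈ 1.684
Required reliability = 1 − (SEM/SD)² = 1 − 0.389 ≈ 0.611

0.61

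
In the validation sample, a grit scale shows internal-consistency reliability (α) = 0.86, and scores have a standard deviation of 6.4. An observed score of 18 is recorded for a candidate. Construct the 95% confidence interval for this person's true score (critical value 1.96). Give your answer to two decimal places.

SEM = 6.400 × √(1 − 0.860) = 6.400 × √0.140 ≃ 6.400 × 0.374 ≃ 2.395
1.96 × SEM ≃ 4.694
Interval: (13.306, 22.694)

[13.31, 22.69]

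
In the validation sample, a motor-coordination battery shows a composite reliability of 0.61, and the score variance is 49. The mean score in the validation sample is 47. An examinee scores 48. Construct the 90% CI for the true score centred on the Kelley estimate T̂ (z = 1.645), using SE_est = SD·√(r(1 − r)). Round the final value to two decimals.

[41.99, 53.23]

σ = 49^(1/2) = 7.000
Estimated true score = 0.610*48 + (1 − 0.610)*47 ≈ 47.610
SE_est = SD * √(r(1 − r)) = 7.000 * √0.238 ≈ 7.000 * 0.488 ≈ 3.414
90% CI: 47.610 ± 5.616 ≈ (41.994, 53.226)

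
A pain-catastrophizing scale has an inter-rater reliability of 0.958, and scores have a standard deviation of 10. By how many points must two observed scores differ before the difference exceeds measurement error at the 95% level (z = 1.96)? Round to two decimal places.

5.68

SEM = 10.00000 × √(1 − 0.95800) = 10.00000 × √0.04200 ≈ 10.00000 × 0.20494 ≈ 2.04939
SE_diff = SEM × √2 ≈ 2.04939 × 1.41421 ≈ 2.89828
Minimum reliable difference = 1.96 × SE_diff ≈ 1.96 × 2.89828 ≈ 5.68062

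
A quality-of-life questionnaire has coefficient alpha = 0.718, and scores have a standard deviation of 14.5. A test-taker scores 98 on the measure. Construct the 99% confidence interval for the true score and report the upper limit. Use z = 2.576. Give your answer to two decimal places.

117.84

The standard error of measurement is 14.500×√(1 − 0.718) ≃ 14.500×0.531 ≃ 7.700.
2.576 × SEM ≃ 19.835
Upper limit = 98 + 19.835 ≃ 117.835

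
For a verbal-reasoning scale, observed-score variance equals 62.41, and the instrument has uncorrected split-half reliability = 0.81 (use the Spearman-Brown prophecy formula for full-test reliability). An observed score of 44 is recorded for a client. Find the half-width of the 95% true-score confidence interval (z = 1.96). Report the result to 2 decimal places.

SD = √62.41 = 7.900
Full-length reliability (Spearman-Brown) = 2(0.81)/(1+0.81) ≈ 0.895
SEM = 7.900 · √(1 − 0.895) = 7.900 · √0.105 ≈ 7.900 · 0.324 ≈ 2.560
Margin = 1.96 · 2.560 ≈ 5.017

5.02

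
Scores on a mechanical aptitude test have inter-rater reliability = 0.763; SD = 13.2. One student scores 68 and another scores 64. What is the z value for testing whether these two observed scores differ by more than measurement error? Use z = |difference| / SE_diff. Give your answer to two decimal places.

0.44

SEM = 13.200·√(1 − 0.763) ≈ 6.426
SE_diff = SEM · √2 ≈ 6.426 · 1.414 ≈ 9.088
z = 4 / 9.088 ≈ 0.440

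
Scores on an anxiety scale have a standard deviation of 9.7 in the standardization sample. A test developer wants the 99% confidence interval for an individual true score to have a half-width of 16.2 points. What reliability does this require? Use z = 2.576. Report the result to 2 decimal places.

SEM needed = half-width / z = 16.2/2.576 ≈ 6.28882
r = 1 − (SEM / SD)² = 1 − (6.28882 / 9.7)² ≈ 1 − 0.42033 ≈ 0.57967

0.58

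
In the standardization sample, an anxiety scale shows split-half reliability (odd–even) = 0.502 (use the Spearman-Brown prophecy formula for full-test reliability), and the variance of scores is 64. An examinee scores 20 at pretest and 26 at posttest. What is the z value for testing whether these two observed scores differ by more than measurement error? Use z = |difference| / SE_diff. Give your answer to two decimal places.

0.92

SD = √64 = 8.000
r_full = 2·0.502 / (1 + 0.502) ≈ 0.668
SEM = 8.000·√(1 − 0.668) ≈ 4.606
SE_diff = √2 · SEM ≈ 6.515
z = |20 − 26| / 6.515 = 6 / 6.515 ≈ 0.921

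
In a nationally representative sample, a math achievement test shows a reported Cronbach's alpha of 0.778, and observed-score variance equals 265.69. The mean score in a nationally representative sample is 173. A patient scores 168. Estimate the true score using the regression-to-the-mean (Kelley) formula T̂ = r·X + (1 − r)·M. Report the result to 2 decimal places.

Estimated true score = 0.7780×168 + (1 − 0.7780)×173 ≃ 169.1100

169.11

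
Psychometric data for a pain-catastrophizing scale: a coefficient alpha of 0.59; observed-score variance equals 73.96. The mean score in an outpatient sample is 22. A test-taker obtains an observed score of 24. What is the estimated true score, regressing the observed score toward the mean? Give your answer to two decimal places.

23.18

T̂ = 0.59000(24) + 0.41000(22) ≈ 23.18000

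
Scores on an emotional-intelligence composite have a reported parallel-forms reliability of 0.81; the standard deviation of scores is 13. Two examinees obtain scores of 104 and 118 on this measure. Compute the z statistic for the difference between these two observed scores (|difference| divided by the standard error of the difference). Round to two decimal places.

1.75

SEM = 13.000·√(1 − 0.810) ≈ 5.667
Standard error of the difference = 5.667·√2 ≈ 8.014
z = |104 − 118| / 8.014 = 14 / 8.014 ≈ 1.747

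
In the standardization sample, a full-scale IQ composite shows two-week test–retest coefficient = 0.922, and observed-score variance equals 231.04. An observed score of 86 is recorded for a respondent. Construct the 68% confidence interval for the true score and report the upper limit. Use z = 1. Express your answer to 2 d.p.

90.25

SD = √231.04 ≈ 15.2000
SEM = 15.2000×√(1 − 0.9220) ≈ 4.2451
Half-width = 1×4.2451 ≈ 4.2451
Upper limit = 86 + 4.2451 ≈ 90.2451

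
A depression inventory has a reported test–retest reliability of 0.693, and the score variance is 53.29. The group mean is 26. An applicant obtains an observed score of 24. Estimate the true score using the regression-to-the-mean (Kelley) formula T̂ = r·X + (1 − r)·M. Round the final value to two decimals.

T̂ = 0.69300(24) + 0.30700(26) ≈ 24.61400

24.61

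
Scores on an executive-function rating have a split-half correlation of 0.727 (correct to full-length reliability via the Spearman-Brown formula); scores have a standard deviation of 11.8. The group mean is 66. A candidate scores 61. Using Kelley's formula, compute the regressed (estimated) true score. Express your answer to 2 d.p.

Full-length reliability (Spearman-Brown) = 2(0.727)/(1+0.727) ≈ 0.842
Estimated true score = 0.842·61 + (1 − 0.842)·66 ≈ 61.790

61.79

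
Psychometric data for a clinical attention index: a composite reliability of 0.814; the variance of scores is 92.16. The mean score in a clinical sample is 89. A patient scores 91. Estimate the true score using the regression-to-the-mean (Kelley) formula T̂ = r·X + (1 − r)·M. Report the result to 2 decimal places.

T̂ = 0.81400(91) + 0.18600(89) ≃ 90.62800

90.63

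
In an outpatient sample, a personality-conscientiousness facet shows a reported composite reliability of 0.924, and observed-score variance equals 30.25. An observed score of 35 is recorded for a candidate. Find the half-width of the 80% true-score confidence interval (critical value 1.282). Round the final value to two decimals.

SD = √30.25 = 5.5000
The standard error of measurement is 5.5000·√(1 − 0.9240) ≈ 5.5000·0.2757 ≈ 1.5162.
1.282 · SEM ≈ 1.9438

1.94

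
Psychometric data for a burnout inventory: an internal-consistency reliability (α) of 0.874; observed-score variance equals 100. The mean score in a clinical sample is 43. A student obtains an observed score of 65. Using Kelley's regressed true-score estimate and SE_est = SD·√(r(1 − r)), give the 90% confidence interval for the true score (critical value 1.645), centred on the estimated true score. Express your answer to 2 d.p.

SD = √100 ≈ 10.00000
T̂ = 0.87400(65) + 0.12600(43) ≈ 62.22800
SE_est = SD · √(r(1 − r)) = 10.00000 · √0.11012 ≈ 10.00000 · 0.33185 ≈ 3.31849
CI = 62.22800 ± 1.645 · 3.31849 → [56.76908, 67.68692]

[56.77, 67.69]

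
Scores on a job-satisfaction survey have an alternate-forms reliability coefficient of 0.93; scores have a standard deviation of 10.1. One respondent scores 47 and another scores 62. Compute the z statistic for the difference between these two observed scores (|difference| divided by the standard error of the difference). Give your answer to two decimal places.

3.97

SEM = 10.1000·√(1 − 0.9300) ≃ 2.6722
SE_diff = √2 · SEM ≃ 3.7791
z = 15 / 3.7791 ≃ 3.9692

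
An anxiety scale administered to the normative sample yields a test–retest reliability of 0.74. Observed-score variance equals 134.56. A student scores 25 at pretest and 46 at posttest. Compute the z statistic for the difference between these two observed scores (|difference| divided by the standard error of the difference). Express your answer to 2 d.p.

SD = √134.56 = 11.600
The standard error of measurement is 11.600×√(1 − 0.740) ≈ 11.600×0.510 ≈ 5.915.
Standard error of the difference = 5.915·√2 ≈ 8.365
z = |25 − 46| / 8.365 = 21 / 8.365 ≈ 2.510

2.51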